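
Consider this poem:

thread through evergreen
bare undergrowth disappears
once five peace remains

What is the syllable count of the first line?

5

The first line: "thread through evergreen": 1+1+3 = 5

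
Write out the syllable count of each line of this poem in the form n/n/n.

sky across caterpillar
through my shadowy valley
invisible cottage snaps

Line 1: sky(1) + across(2) + caterpillar(4) = 7
Line 2: through(1) + my(1) + shadowy(3) + valley(2) = 7
Line 3: invisible(4) + cottage(2) + snaps(1) = 7

7/7/7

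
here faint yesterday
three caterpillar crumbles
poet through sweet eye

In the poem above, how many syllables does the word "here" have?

1

"here" has 1 syllable.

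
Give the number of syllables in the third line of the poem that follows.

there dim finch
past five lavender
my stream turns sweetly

5

The third line: my (1), stream (1), turns (1), sweetly (2) → 5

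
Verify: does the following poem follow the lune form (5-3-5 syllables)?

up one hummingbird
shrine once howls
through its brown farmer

Line 1: up (1), one (1), hummingbird (3) → 5 ✓
Line 2: shrine (1), once (1), howls (1) → 3 ✓
Line 3: through (1), its (1), brown (1), farmer (2) → 5 ✓

Yes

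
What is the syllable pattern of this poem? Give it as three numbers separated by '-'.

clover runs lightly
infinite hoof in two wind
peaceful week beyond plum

Line 1: "clover runs lightly": 2+1+2 = 5
Line 2: "infinite hoof in two wind": 3+1+1+1+1 = 7
Line 3: "peaceful week beyond plum": 2+1+2+1 = 6

5-7-6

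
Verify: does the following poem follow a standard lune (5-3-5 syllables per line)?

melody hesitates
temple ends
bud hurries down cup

No

Line 1: melody(3) + hesitates(3) = 6 (expected 5)
Line 2: temple(2) + ends(1) = 3 ✓
Line 3: bud(1) + hurries(2) + down(1) + cup(1) = 5 ✓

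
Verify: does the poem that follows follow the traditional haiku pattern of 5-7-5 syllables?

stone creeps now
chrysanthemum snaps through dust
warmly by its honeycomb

Line 1: "stone creeps now": 1+1+1 = 3 (expected 5)
Line 2: "chrysanthemum snaps through dust": 4+1+1+1 = 7 ✓
Line 3: "warmly by its honeycomb": 2+1+1+3 = 7 (expected 5)

No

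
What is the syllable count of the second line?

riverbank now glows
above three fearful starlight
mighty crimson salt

The second line: above(2) + three(1) + fearful(2) + starlight(2) = 7

7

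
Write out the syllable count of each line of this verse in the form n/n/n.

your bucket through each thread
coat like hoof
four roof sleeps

Line 1: "your bucket through each thread": 1+2+1+1+1 = 6
Line 2: "coat like hoof": 1+1+1 = 3
Line 3: "four roof sleeps": 1+1+1 = 3

6/3/3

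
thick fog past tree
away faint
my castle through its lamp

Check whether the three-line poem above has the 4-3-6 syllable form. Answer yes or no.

Yes

Line 1: thick(1) + fog(1) + past(1) + tree(1) = 4 ✓
Line 2: away(2) + faint(1) = 3 ✓
Line 3: my(1) + castle(2) + through(1) + its(1) + lamp(1) = 6 ✓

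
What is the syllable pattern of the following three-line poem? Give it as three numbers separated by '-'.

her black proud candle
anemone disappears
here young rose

Line 1: her (1), black (1), proud (1), candle (2) → 5
Line 2: anemone (4), disappears (3) → 7
Line 3: here (1), young (1), rose (1) → 3

5-7-3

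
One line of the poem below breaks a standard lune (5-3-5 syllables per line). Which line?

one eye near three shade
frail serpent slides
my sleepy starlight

Line 1: "one eye near three shade": 1+1+1+1+1 = 5 ✓
Line 2: "frail serpent slides": 1+2+1 = 4 (expected 3)
Line 3: "my sleepy starlight": 1+2+2 = 5 ✓

The second line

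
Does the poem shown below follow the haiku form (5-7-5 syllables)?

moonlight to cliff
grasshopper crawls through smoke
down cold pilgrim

No

Line 1: "moonlight to cliff": 2+1+1 = 4 (expected 5)
Line 2: "grasshopper crawls through smoke": 3+1+1+1 = 6 (expected 7)
Line 3: "down cold pilgrim": 1+1+2 = 4 (expected 5)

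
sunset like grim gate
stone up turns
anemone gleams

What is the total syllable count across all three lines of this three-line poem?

13

Line 1: sunset(2) + like(1) + grim(1) + gate(1) = 5
Line 2: stone(1) + up(1) + turns(1) = 3
Line 3: anemone(4) + gleams(1) = 5
Total: 5 + 3 + 5 = 13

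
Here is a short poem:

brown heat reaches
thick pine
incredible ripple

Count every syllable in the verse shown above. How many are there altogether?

12

Line 1: "brown heat reaches": 1+1+2 = 4
Line 2: "thick pine": 1+1 = 2
Line 3: "incredible ripple": 4+2 = 6
Total: 4 + 2 + 6 = 12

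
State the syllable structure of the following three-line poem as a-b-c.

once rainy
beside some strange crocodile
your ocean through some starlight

Line 1: "once rainy": 1+2 = 3
Line 2: "beside some strange crocodile": 2+1+1+3 = 7
Line 3: "your ocean through some starlight": 1+2+1+1+2 = 7

3-7-7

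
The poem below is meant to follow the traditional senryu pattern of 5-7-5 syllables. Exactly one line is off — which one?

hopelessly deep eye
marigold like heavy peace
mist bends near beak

Line 3

Line 1: hopelessly (3), deep (1), eye (1) → 5 ✓
Line 2: marigold (3), like (1), heavy (2), peace (1) → 7 ✓
Line 3: mist (1), bends (1), near (1), beak (1) → 4 (expected 5)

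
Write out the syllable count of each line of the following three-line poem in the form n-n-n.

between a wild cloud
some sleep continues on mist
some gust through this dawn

5-7-5

Line 1: "between a wild cloud": 2+1+1+1 = 5
Line 2: "some sleep continues on mist": 1+1+3+1+1 = 7
Line 3: "some gust through this dawn": 1+1+1+1+1 = 5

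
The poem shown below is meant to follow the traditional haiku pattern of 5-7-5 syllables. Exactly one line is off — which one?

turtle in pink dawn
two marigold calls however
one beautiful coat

Line 1: turtle (2), in (1), pink (1), dawn (1) → 5 ✓
Line 2: two (1), marigold (3), calls (1), however (3) → 8 (expected 7)
Line 3: one (1), beautiful (3), coat (1) → 5 ✓

The second line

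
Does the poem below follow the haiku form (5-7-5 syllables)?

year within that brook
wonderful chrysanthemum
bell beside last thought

Line 1: "year within that brook": 1+2+1+1 = 5 ✓
Line 2: "wonderful chrysanthemum": 3+4 = 7 ✓
Line 3: "bell beside last thought": 1+2+1+1 = 5 ✓

Yes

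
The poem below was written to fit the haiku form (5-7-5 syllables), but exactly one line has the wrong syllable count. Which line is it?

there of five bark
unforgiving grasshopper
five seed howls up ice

Line 1

Line 1: there(1) + of(1) + five(1) + bark(1) = 4 (expected 5)
Line 2: unforgiving(4) + grasshopper(3) = 7 ✓
Line 3: five(1) + seed(1) + howls(1) + up(1) + ice(1) = 5 ✓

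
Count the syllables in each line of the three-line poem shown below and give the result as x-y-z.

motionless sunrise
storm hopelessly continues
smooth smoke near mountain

Line 1: "motionless sunrise": 3+2 = 5
Line 2: "storm hopelessly continues": 1+3+3 = 7
Line 3: "smooth smoke near mountain": 1+1+1+2 = 5

5-7-5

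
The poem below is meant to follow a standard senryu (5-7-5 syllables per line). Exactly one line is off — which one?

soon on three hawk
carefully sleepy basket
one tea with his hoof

The first line

Line 1: soon (1), on (1), three (1), hawk (1) → 4 (expected 5)
Line 2: carefully (3), sleepy (2), basket (2) → 7 ✓
Line 3: one (1), tea (1), with (1), his (1), hoof (1) → 5 ✓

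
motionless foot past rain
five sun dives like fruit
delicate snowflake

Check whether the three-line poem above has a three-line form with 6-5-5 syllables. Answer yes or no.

Line 1: motionless (3), foot (1), past (1), rain (1) → 6 ✓
Line 2: five (1), sun (1), dives (1), like (1), fruit (1) → 5 ✓
Line 3: delicate (3), snowflake (2) → 5 ✓

Yes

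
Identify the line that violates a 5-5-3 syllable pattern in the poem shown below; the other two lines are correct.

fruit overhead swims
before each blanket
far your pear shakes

Line 3

Line 1: fruit(1) + overhead(3) + swims(1) = 5 ✓
Line 2: before(2) + each(1) + blanket(2) = 5 ✓
Line 3: far(1) + your(1) + pear(1) + shakes(1) = 4 (expected 3)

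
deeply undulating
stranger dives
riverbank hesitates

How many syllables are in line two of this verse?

3

Line two: stranger (2), dives (1) → 3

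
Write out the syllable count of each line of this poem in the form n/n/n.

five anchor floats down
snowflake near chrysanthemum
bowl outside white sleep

5/7/5

Line 1: "five anchor floats down": 1+2+1+1 = 5
Line 2: "snowflake near chrysanthemum": 2+1+4 = 7
Line 3: "bowl outside white sleep": 1+2+1+1 = 5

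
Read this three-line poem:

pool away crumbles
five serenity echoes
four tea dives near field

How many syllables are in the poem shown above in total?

Line 1: pool (1), away (2), crumbles (2) → 5
Line 2: five (1), serenity (4), echoes (2) → 7
Line 3: four (1), tea (1), dives (1), near (1), field (1) → 5
Total: 5 + 7 + 5 = 17

17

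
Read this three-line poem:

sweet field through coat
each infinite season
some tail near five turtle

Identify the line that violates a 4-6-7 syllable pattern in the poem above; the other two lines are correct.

The third line

Line 1: sweet(1) + field(1) + through(1) + coat(1) = 4 ✓
Line 2: each(1) + infinite(3) + season(2) = 6 ✓
Line 3: some(1) + tail(1) + near(1) + five(1) + turtle(2) = 6 (expected 7)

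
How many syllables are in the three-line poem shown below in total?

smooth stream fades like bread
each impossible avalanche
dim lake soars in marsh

18

Line 1: "smooth stream fades like bread": 1+1+1+1+1 = 5
Line 2: "each impossible avalanche": 1+4+3 = 8
Line 3: "dim lake soars in marsh": 1+1+1+1+1 = 5
Total: 5 + 8 + 5 = 18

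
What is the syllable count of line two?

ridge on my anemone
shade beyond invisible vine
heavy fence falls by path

Line two: "shade beyond invisible vine": 1+2+4+1 = 8

8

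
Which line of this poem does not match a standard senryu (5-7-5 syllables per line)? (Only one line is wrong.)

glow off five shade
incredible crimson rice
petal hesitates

Line 1

Line 1: glow (1), off (1), five (1), shade (1) → 4 (expected 5)
Line 2: incredible (4), crimson (2), rice (1) → 7 ✓
Line 3: petal (2), hesitates (3) → 5 ✓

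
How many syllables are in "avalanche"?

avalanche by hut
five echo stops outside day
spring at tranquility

3

"avalanche" has 3 syllables.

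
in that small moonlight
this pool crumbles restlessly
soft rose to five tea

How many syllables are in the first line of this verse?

The first line: in(1) + that(1) + small(1) + moonlight(2) = 5

5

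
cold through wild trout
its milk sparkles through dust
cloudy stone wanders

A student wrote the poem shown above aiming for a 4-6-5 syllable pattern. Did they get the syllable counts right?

Line 1: cold(1) + through(1) + wild(1) + trout(1) = 4 ✓
Line 2: its(1) + milk(1) + sparkles(2) + through(1) + dust(1) = 6 ✓
Line 3: cloudy(2) + stone(1) + wanders(2) = 5 ✓

Yes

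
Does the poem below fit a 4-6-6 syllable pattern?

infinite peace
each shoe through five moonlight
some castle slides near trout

Yes

Line 1: "infinite peace": 3+1 = 4 ✓
Line 2: "each shoe through five moonlight": 1+1+1+1+2 = 6 ✓
Line 3: "some castle slides near trout": 1+2+1+1+1 = 6 ✓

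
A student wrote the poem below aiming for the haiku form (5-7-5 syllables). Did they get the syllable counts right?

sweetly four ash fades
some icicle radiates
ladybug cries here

Yes

Line 1: sweetly (2), four (1), ash (1), fades (1) → 5 ✓
Line 2: some (1), icicle (3), radiates (3) → 7 ✓
Line 3: ladybug (3), cries (1), here (1) → 5 ✓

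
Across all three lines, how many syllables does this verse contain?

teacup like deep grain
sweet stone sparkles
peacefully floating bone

Line 1: teacup (2), like (1), deep (1), grain (1) → 5
Line 2: sweet (1), stone (1), sparkles (2) → 4
Line 3: peacefully (3), floating (2), bone (1) → 6
Total: 5 + 4 + 6 = 15

15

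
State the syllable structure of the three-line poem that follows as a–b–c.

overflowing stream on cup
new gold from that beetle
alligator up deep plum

7–6–7

Line 1: "overflowing stream on cup": 4+1+1+1 = 7
Line 2: "new gold from that beetle": 1+1+1+1+2 = 6
Line 3: "alligator up deep plum": 4+1+1+1 = 7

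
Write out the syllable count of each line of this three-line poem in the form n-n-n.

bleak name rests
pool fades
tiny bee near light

Line 1: bleak(1) + name(1) + rests(1) = 3
Line 2: pool(1) + fades(1) = 2
Line 3: tiny(2) + bee(1) + near(1) + light(1) = 5

3-2-5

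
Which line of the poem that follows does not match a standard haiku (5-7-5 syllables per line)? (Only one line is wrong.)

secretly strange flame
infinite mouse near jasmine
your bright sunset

Line 1: "secretly strange flame": 3+1+1 = 5 ✓
Line 2: "infinite mouse near jasmine": 3+1+1+2 = 7 ✓
Line 3: "your bright sunset": 1+1+2 = 4 (expected 5)

The third line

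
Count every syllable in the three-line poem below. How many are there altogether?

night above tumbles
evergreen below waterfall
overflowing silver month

Line 1: night(1) + above(2) + tumbles(2) = 5
Line 2: evergreen(3) + below(2) + waterfall(3) = 8
Line 3: overflowing(4) + silver(2) + month(1) = 7
Total: 5 + 8 + 7 = 20

20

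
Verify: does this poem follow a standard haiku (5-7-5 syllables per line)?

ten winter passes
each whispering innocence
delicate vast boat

Line 1: ten(1) + winter(2) + passes(2) = 5 ✓
Line 2: each(1) + whispering(3) + innocence(3) = 7 ✓
Line 3: delicate(3) + vast(1) + boat(1) = 5 ✓

Yes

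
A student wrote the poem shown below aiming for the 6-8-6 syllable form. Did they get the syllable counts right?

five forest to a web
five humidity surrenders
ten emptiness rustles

Yes

Line 1: five(1) + forest(2) + to(1) + a(1) + web(1) = 6 ✓
Line 2: five(1) + humidity(4) + surrenders(3) = 8 ✓
Line 3: ten(1) + emptiness(3) + rustles(2) = 6 ✓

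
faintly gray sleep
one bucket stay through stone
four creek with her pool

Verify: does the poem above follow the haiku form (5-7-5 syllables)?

Line 1: "faintly gray sleep": 2+1+1 = 4 (expected 5)
Line 2: "one bucket stay through stone": 1+2+1+1+1 = 6 (expected 7)
Line 3: "four creek with her pool": 1+1+1+1+1 = 5 ✓

No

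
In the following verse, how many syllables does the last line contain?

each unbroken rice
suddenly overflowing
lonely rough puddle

5

The last line: "lonely rough puddle": 2+1+2 = 5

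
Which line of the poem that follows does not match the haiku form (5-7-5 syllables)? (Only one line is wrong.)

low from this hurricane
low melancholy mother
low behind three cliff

The first line

Line 1: low (1), from (1), this (1), hurricane (3) → 6 (expected 5)
Line 2: low (1), melancholy (4), mother (2) → 7 ✓
Line 3: low (1), behind (2), three (1), cliff (1) → 5 ✓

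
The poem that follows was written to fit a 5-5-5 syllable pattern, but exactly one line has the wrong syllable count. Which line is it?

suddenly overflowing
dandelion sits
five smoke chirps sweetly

Line 1

Line 1: "suddenly overflowing": 3+4 = 7 (expected 5)
Line 2: "dandelion sits": 4+1 = 5 ✓
Line 3: "five smoke chirps sweetly": 1+1+1+2 = 5 ✓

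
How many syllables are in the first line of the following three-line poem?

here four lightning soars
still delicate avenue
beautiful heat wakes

The first line: here(1) + four(1) + lightning(2) + soars(1) = 5

5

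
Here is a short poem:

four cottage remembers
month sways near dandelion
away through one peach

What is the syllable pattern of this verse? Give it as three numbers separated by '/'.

6/7/5

Line 1: four (1), cottage (2), remembers (3) → 6
Line 2: month (1), sways (1), near (1), dandelion (4) → 7
Line 3: away (2), through (1), one (1), peach (1) → 5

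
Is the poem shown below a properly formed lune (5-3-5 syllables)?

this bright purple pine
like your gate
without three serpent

Yes

Line 1: this(1) + bright(1) + purple(2) + pine(1) = 5 ✓
Line 2: like(1) + your(1) + gate(1) = 3 ✓
Line 3: without(2) + three(1) + serpent(2) = 5 ✓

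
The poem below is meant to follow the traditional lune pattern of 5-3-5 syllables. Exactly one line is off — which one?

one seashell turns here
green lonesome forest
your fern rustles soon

Line 2

Line 1: one (1), seashell (2), turns (1), here (1) → 5 ✓
Line 2: green (1), lonesome (2), forest (2) → 5 (expected 3)
Line 3: your (1), fern (1), rustles (2), soon (1) → 5 ✓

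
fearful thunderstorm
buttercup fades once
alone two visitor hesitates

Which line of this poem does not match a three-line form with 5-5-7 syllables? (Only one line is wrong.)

Line 1: fearful(2) + thunderstorm(3) = 5 ✓
Line 2: buttercup(3) + fades(1) + once(1) = 5 ✓
Line 3: alone(2) + two(1) + visitor(3) + hesitates(3) = 9 (expected 7)

The third line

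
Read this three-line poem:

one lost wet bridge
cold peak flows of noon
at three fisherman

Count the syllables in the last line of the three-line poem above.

5

The last line: at(1) + three(1) + fisherman(3) = 5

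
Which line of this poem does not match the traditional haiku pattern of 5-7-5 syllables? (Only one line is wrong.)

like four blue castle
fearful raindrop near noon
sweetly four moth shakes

Line 1: "like four blue castle": 1+1+1+2 = 5 ✓
Line 2: "fearful raindrop near noon": 2+2+1+1 = 6 (expected 7)
Line 3: "sweetly four moth shakes": 2+1+1+1 = 5 ✓

The second line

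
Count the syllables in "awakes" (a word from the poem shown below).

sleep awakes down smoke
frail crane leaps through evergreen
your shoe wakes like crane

"awakes" has 2 syllables.

2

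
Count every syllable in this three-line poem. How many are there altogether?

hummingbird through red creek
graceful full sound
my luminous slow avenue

Line 1: hummingbird (3), through (1), red (1), creek (1) → 6
Line 2: graceful (2), full (1), sound (1) → 4
Line 3: my (1), luminous (3), slow (1), avenue (3) → 8
Total: 6 + 4 + 8 = 18

18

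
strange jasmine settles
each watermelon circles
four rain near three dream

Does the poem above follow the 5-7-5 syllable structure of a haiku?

Yes

Line 1: strange(1) + jasmine(2) + settles(2) = 5 ✓
Line 2: each(1) + watermelon(4) + circles(2) = 7 ✓
Line 3: four(1) + rain(1) + near(1) + three(1) + dream(1) = 5 ✓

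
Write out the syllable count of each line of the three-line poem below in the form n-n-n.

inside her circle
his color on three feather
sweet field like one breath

Line 1: inside(2) + her(1) + circle(2) = 5
Line 2: his(1) + color(2) + on(1) + three(1) + feather(2) = 7
Line 3: sweet(1) + field(1) + like(1) + one(1) + breath(1) = 5

5-7-5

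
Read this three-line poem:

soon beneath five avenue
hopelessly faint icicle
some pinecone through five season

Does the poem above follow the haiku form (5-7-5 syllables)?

No

Line 1: soon(1) + beneath(2) + five(1) + avenue(3) = 7 (expected 5)
Line 2: hopelessly(3) + faint(1) + icicle(3) = 7 ✓
Line 3: some(1) + pinecone(2) + through(1) + five(1) + season(2) = 7 (expected 5)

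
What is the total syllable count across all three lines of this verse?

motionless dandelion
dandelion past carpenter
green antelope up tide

Line 1: motionless(3) + dandelion(4) = 7
Line 2: dandelion(4) + past(1) + carpenter(3) = 8
Line 3: green(1) + antelope(3) + up(1) + tide(1) = 6
Total: 7 + 8 + 6 = 21

21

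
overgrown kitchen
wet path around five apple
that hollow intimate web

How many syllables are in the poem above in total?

19

Line 1: "overgrown kitchen": 3+2 = 5
Line 2: "wet path around five apple": 1+1+2+1+2 = 7
Line 3: "that hollow intimate web": 1+2+3+1 = 7
Total: 5 + 7 + 7 = 19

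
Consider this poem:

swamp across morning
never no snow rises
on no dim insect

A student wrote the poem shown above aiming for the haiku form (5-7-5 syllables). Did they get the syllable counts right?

No

Line 1: swamp (1), across (2), morning (2) → 5 ✓
Line 2: never (2), no (1), snow (1), rises (2) → 6 (expected 7)
Line 3: on (1), no (1), dim (1), insect (2) → 5 ✓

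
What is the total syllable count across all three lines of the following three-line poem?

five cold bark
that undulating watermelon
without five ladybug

Line 1: five (1), cold (1), bark (1) → 3
Line 2: that (1), undulating (4), watermelon (4) → 9
Line 3: without (2), five (1), ladybug (3) → 6
Total: 3 + 9 + 6 = 18

18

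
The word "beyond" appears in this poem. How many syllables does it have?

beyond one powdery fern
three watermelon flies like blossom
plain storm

2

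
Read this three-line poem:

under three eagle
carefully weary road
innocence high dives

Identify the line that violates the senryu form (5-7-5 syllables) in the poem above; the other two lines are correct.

Line 2

Line 1: "under three eagle": 2+1+2 = 5 ✓
Line 2: "carefully weary road": 3+2+1 = 6 (expected 7)
Line 3: "innocence high dives": 3+1+1 = 5 ✓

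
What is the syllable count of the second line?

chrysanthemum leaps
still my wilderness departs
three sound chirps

7

The second line: still (1), my (1), wilderness (3), departs (2) → 7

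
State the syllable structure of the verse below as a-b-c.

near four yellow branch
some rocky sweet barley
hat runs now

5-6-3

Line 1: near(1) + four(1) + yellow(2) + branch(1) = 5
Line 2: some(1) + rocky(2) + sweet(1) + barley(2) = 6
Line 3: hat(1) + runs(1) + now(1) = 3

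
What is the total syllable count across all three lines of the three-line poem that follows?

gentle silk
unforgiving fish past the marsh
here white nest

14

Line 1: gentle (2), silk (1) → 3
Line 2: unforgiving (4), fish (1), past (1), the (1), marsh (1) → 8
Line 3: here (1), white (1), nest (1) → 3
Total: 3 + 8 + 3 = 14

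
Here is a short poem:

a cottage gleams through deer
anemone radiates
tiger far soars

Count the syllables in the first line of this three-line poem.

The first line: a(1) + cottage(2) + gleams(1) + through(1) + deer(1) = 6

6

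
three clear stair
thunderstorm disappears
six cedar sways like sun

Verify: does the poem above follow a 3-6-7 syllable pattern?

Line 1: three(1) + clear(1) + stair(1) = 3 ✓
Line 2: thunderstorm(3) + disappears(3) = 6 ✓
Line 3: six(1) + cedar(2) + sways(1) + like(1) + sun(1) = 6 (expected 7)

No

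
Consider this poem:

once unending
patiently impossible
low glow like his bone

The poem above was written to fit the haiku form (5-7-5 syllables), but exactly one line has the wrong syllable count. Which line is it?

Line 1: once(1) + unending(3) = 4 (expected 5)
Line 2: patiently(3) + impossible(4) = 7 ✓
Line 3: low(1) + glow(1) + like(1) + his(1) + bone(1) = 5 ✓

Line 1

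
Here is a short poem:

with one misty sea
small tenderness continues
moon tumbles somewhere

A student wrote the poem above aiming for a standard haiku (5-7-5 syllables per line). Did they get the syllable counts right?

Line 1: with (1), one (1), misty (2), sea (1) → 5 ✓
Line 2: small (1), tenderness (3), continues (3) → 7 ✓
Line 3: moon (1), tumbles (2), somewhere (2) → 5 ✓

Yes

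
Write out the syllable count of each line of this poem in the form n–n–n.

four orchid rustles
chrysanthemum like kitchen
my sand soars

Line 1: four (1), orchid (2), rustles (2) → 5
Line 2: chrysanthemum (4), like (1), kitchen (2) → 7
Line 3: my (1), sand (1), soars (1) → 3

5–7–3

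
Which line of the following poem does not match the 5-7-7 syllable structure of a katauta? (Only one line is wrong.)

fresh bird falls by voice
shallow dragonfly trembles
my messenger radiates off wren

The third line

Line 1: fresh(1) + bird(1) + falls(1) + by(1) + voice(1) = 5 ✓
Line 2: shallow(2) + dragonfly(3) + trembles(2) = 7 ✓
Line 3: my(1) + messenger(3) + radiates(3) + off(1) + wren(1) = 9 (expected 7)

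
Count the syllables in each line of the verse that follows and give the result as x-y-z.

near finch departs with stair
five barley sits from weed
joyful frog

Line 1: near(1) + finch(1) + departs(2) + with(1) + stair(1) = 6
Line 2: five(1) + barley(2) + sits(1) + from(1) + weed(1) = 6
Line 3: joyful(2) + frog(1) = 3

6-6-3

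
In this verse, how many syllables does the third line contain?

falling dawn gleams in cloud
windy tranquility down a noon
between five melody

6

The third line: between (2), five (1), melody (3) → 6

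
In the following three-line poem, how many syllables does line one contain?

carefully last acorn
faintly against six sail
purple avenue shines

Line one: carefully (3), last (1), acorn (2) → 6

6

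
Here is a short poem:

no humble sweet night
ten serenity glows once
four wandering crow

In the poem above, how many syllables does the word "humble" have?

2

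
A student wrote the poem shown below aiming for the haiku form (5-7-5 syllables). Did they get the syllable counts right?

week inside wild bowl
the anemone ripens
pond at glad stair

Line 1: "week inside wild bowl": 1+2+1+1 = 5 ✓
Line 2: "the anemone ripens": 1+4+2 = 7 ✓
Line 3: "pond at glad stair": 1+1+1+1 = 4 (expected 5)

No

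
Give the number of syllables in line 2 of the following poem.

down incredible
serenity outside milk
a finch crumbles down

Line 2: "serenity outside milk": 4+2+1 = 7

7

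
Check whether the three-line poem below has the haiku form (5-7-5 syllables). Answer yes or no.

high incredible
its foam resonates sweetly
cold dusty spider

Line 1: high(1) + incredible(4) = 5 ✓
Line 2: its(1) + foam(1) + resonates(3) + sweetly(2) = 7 ✓
Line 3: cold(1) + dusty(2) + spider(2) = 5 ✓

Yes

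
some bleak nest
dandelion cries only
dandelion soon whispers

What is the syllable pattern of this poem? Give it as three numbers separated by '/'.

3/7/7

Line 1: some (1), bleak (1), nest (1) → 3
Line 2: dandelion (4), cries (1), only (2) → 7
Line 3: dandelion (4), soon (1), whispers (2) → 7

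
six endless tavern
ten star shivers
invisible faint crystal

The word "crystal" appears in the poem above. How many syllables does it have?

2

"crystal" has 2 syllables.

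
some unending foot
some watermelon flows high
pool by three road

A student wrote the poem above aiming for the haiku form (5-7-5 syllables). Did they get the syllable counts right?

No

Line 1: some (1), unending (3), foot (1) → 5 ✓
Line 2: some (1), watermelon (4), flows (1), high (1) → 7 ✓
Line 3: pool (1), by (1), three (1), road (1) → 4 (expected 5)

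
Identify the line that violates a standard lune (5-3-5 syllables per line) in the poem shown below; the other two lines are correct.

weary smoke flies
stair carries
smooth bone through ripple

Line 1: "weary smoke flies": 2+1+1 = 4 (expected 5)
Line 2: "stair carries": 1+2 = 3 ✓
Line 3: "smooth bone through ripple": 1+1+1+2 = 5 ✓

Line 1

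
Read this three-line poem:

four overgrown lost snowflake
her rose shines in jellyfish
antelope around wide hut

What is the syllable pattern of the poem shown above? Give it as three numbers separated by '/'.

7/7/7

Line 1: four(1) + overgrown(3) + lost(1) + snowflake(2) = 7
Line 2: her(1) + rose(1) + shines(1) + in(1) + jellyfish(3) = 7
Line 3: antelope(3) + around(2) + wide(1) + hut(1) = 7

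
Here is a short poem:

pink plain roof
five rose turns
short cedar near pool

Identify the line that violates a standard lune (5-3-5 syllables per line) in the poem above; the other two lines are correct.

Line 1

Line 1: pink(1) + plain(1) + roof(1) = 3 (expected 5)
Line 2: five(1) + rose(1) + turns(1) = 3 ✓
Line 3: short(1) + cedar(2) + near(1) + pool(1) = 5 ✓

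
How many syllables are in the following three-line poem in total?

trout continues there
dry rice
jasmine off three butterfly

Line 1: trout(1) + continues(3) + there(1) = 5
Line 2: dry(1) + rice(1) = 2
Line 3: jasmine(2) + off(1) + three(1) + butterfly(3) = 7
Total: 5 + 2 + 7 = 14

14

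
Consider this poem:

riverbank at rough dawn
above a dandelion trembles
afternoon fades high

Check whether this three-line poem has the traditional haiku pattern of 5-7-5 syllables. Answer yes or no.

Line 1: riverbank (3), at (1), rough (1), dawn (1) → 6 (expected 5)
Line 2: above (2), a (1), dandelion (4), trembles (2) → 9 (expected 7)
Line 3: afternoon (3), fades (1), high (1) → 5 ✓

No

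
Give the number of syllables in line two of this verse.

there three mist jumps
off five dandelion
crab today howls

6

Line two: "off five dandelion": 1+1+4 = 6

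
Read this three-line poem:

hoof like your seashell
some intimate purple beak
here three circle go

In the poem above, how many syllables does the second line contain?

The second line: "some intimate purple beak": 1+3+2+1 = 7

7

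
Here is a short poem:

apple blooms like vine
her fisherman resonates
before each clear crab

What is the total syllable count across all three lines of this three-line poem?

17

Line 1: "apple blooms like vine": 2+1+1+1 = 5
Line 2: "her fisherman resonates": 1+3+3 = 7
Line 3: "before each clear crab": 2+1+1+1 = 5
Total: 5 + 7 + 5 = 17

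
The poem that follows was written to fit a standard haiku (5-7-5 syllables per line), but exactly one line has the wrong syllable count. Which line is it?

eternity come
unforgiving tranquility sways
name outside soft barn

Line 2

Line 1: eternity (4), come (1) → 5 ✓
Line 2: unforgiving (4), tranquility (4), sways (1) → 9 (expected 7)
Line 3: name (1), outside (2), soft (1), barn (1) → 5 ✓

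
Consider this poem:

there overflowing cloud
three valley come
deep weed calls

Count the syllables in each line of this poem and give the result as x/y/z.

6/4/3

Line 1: there (1), overflowing (4), cloud (1) → 6
Line 2: three (1), valley (2), come (1) → 4
Line 3: deep (1), weed (1), calls (1) → 3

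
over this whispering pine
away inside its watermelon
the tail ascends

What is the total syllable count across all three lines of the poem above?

20

Line 1: over(2) + this(1) + whispering(3) + pine(1) = 7
Line 2: away(2) + inside(2) + its(1) + watermelon(4) = 9
Line 3: the(1) + tail(1) + ascends(2) = 4
Total: 7 + 9 + 4 = 20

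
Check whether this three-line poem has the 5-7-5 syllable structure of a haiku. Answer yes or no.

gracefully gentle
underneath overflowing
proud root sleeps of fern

Yes

Line 1: gracefully(3) + gentle(2) = 5 ✓
Line 2: underneath(3) + overflowing(4) = 7 ✓
Line 3: proud(1) + root(1) + sleeps(1) + of(1) + fern(1) = 5 ✓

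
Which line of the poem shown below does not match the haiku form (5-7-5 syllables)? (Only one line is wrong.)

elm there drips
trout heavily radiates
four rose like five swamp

Line 1

Line 1: elm (1), there (1), drips (1) → 3 (expected 5)
Line 2: trout (1), heavily (3), radiates (3) → 7 ✓
Line 3: four (1), rose (1), like (1), five (1), swamp (1) → 5 ✓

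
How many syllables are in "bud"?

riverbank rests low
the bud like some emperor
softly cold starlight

1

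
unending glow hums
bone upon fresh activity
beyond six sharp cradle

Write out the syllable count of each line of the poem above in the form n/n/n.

5/8/6

Line 1: "unending glow hums": 3+1+1 = 5
Line 2: "bone upon fresh activity": 1+2+1+4 = 8
Line 3: "beyond six sharp cradle": 2+1+1+2 = 6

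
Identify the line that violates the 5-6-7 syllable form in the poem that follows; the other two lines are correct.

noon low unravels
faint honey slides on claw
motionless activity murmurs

Line 1: "noon low unravels": 1+1+3 = 5 ✓
Line 2: "faint honey slides on claw": 1+2+1+1+1 = 6 ✓
Line 3: "motionless activity murmurs": 3+4+2 = 9 (expected 7)

Line 3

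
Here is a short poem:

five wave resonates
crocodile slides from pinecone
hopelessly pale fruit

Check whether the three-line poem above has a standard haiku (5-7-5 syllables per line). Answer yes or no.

Line 1: five(1) + wave(1) + resonates(3) = 5 ✓
Line 2: crocodile(3) + slides(1) + from(1) + pinecone(2) = 7 ✓
Line 3: hopelessly(3) + pale(1) + fruit(1) = 5 ✓

Yes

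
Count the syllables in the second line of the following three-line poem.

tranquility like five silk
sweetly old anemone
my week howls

7

The second line: sweetly (2), old (1), anemone (4) → 7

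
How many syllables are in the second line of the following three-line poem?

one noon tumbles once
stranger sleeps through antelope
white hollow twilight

7

The second line: stranger(2) + sleeps(1) + through(1) + antelope(3) = 7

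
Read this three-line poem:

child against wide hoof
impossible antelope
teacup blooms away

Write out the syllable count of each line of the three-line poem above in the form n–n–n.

5–7–5

Line 1: "child against wide hoof": 1+2+1+1 = 5
Line 2: "impossible antelope": 4+3 = 7
Line 3: "teacup blooms away": 2+1+2 = 5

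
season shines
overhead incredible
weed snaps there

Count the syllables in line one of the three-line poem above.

3

Line one: season(2) + shines(1) = 3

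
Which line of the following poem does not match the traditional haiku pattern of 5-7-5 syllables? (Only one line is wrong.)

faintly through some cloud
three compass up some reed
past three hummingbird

Line 1: faintly(2) + through(1) + some(1) + cloud(1) = 5 ✓
Line 2: three(1) + compass(2) + up(1) + some(1) + reed(1) = 6 (expected 7)
Line 3: past(1) + three(1) + hummingbird(3) = 5 ✓

Line 2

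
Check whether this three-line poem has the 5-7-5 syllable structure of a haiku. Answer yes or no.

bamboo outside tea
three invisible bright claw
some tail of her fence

Yes

Line 1: "bamboo outside tea": 2+2+1 = 5 ✓
Line 2: "three invisible bright claw": 1+4+1+1 = 7 ✓
Line 3: "some tail of her fence": 1+1+1+1+1 = 5 ✓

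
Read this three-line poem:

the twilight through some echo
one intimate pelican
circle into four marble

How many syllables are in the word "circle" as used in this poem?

2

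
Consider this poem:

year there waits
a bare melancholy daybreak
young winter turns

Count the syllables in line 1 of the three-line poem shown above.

3

Line 1: "year there waits": 1+1+1 = 3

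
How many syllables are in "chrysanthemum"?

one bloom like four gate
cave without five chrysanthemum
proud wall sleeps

4

"chrysanthemum" has 4 syllables.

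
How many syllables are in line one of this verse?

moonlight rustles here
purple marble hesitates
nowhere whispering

Line one: "moonlight rustles here": 2+2+1 = 5

5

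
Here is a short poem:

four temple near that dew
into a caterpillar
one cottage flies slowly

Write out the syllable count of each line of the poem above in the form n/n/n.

Line 1: four (1), temple (2), near (1), that (1), dew (1) → 6
Line 2: into (2), a (1), caterpillar (4) → 7
Line 3: one (1), cottage (2), flies (1), slowly (2) → 6

6/7/6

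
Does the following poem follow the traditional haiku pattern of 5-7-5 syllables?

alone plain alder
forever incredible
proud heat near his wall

Yes

Line 1: "alone plain alder": 2+1+2 = 5 ✓
Line 2: "forever incredible": 3+4 = 7 ✓
Line 3: "proud heat near his wall": 1+1+1+1+1 = 5 ✓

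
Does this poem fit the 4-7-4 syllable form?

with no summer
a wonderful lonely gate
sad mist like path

Line 1: with (1), no (1), summer (2) → 4 ✓
Line 2: a (1), wonderful (3), lonely (2), gate (1) → 7 ✓
Line 3: sad (1), mist (1), like (1), path (1) → 4 ✓

Yes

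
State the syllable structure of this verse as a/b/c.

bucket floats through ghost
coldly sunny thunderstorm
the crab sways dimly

5/7/5

Line 1: bucket (2), floats (1), through (1), ghost (1) → 5
Line 2: coldly (2), sunny (2), thunderstorm (3) → 7
Line 3: the (1), crab (1), sways (1), dimly (2) → 5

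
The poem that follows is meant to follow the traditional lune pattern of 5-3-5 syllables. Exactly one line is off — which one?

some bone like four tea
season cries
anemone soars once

Line 1: some(1) + bone(1) + like(1) + four(1) + tea(1) = 5 ✓
Line 2: season(2) + cries(1) = 3 ✓
Line 3: anemone(4) + soars(1) + once(1) = 6 (expected 5)

The third line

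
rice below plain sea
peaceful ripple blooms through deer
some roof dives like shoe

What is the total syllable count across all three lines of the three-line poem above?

Line 1: rice (1), below (2), plain (1), sea (1) → 5
Line 2: peaceful (2), ripple (2), blooms (1), through (1), deer (1) → 7
Line 3: some (1), roof (1), dives (1), like (1), shoe (1) → 5
Total: 5 + 7 + 5 = 17

17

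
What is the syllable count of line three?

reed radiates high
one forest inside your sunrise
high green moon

Line three: high (1), green (1), moon (1) → 3

3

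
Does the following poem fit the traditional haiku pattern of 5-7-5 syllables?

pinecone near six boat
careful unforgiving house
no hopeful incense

Yes

Line 1: "pinecone near six boat": 2+1+1+1 = 5 ✓
Line 2: "careful unforgiving house": 2+4+1 = 7 ✓
Line 3: "no hopeful incense": 1+2+2 = 5 ✓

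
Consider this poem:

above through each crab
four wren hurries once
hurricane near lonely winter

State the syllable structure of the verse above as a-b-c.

5-5-8

Line 1: above(2) + through(1) + each(1) + crab(1) = 5
Line 2: four(1) + wren(1) + hurries(2) + once(1) = 5
Line 3: hurricane(3) + near(1) + lonely(2) + winter(2) = 8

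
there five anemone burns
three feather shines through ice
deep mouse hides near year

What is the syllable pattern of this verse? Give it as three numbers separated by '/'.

Line 1: there(1) + five(1) + anemone(4) + burns(1) = 7
Line 2: three(1) + feather(2) + shines(1) + through(1) + ice(1) = 6
Line 3: deep(1) + mouse(1) + hides(1) + near(1) + year(1) = 5

7/6/5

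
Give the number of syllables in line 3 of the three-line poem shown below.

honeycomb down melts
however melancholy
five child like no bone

5

Line 3: five (1), child (1), like (1), no (1), bone (1) → 5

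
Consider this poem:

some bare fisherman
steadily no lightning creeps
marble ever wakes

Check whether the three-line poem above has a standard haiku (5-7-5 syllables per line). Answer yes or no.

Line 1: some (1), bare (1), fisherman (3) → 5 ✓
Line 2: steadily (3), no (1), lightning (2), creeps (1) → 7 ✓
Line 3: marble (2), ever (2), wakes (1) → 5 ✓

Yes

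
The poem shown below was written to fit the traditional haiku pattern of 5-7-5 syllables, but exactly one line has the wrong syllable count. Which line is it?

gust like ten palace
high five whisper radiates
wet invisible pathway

The third line

Line 1: gust(1) + like(1) + ten(1) + palace(2) = 5 ✓
Line 2: high(1) + five(1) + whisper(2) + radiates(3) = 7 ✓
Line 3: wet(1) + invisible(4) + pathway(2) = 7 (expected 5)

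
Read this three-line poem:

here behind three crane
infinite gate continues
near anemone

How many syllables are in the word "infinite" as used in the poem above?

3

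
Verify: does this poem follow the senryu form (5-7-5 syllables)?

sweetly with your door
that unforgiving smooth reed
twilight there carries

Line 1: sweetly(2) + with(1) + your(1) + door(1) = 5 ✓
Line 2: that(1) + unforgiving(4) + smooth(1) + reed(1) = 7 ✓
Line 3: twilight(2) + there(1) + carries(2) = 5 ✓

Yes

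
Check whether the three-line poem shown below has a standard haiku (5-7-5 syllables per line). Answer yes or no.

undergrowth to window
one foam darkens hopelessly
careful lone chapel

No

Line 1: "undergrowth to window": 3+1+2 = 6 (expected 5)
Line 2: "one foam darkens hopelessly": 1+1+2+3 = 7 ✓
Line 3: "careful lone chapel": 2+1+2 = 5 ✓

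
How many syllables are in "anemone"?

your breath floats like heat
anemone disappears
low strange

4

"anemone" has 4 syllables.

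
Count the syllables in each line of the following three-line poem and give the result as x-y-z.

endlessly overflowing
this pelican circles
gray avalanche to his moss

7-6-7

Line 1: endlessly (3), overflowing (4) → 7
Line 2: this (1), pelican (3), circles (2) → 6
Line 3: gray (1), avalanche (3), to (1), his (1), moss (1) → 7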